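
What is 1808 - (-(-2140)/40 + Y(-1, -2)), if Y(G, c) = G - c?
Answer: 3507/2 ≈ 1753.5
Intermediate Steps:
1808 - (-(-2140)/40 + Y(-1, -2)) = 1808 - (-(-2140)/40 + (-1 - 1*(-2))) = 1808 - (-(-2140)/40 + (-1 + 2)) = 1808 - (-107*(-½) + 1) = 1808 - (107/2 + 1) = 1808 - 1*109/2 = 1808 - 109/2 = 3507/2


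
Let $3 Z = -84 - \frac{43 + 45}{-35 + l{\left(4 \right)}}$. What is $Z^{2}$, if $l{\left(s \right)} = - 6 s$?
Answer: $\frac{23697424}{31329} \approx 756.41$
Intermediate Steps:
$Z = - \frac{4868}{177}$ ($Z = \frac{-84 - \frac{43 + 45}{-35 - 24}}{3} = \frac{-84 - \frac{88}{-35 - 24}}{3} = \frac{-84 - \frac{88}{-59}}{3} = \frac{-84 - 88 \left(- \frac{1}{59}\right)}{3} = \frac{-84 - - \frac{88}{59}}{3} = \frac{-84 + \frac{88}{59}}{3} = \frac{1}{3} \left(- \frac{4868}{59}\right) = - \frac{4868}{177} \approx -27.503$)
$Z^{2} = \left(- \frac{4868}{177}\right)^{2} = \frac{23697424}{31329}$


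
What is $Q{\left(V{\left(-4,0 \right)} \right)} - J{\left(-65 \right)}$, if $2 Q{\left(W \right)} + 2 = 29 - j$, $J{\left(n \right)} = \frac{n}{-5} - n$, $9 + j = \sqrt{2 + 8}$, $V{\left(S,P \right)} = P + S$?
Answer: $-60 - \frac{\sqrt{10}}{2} \approx -61.581$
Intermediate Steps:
$j = -9 + \sqrt{10}$ ($j = -9 + \sqrt{2 + 8} = -9 + \sqrt{10} \approx -5.8377$)
$J{\left(n \right)} = - \frac{6 n}{5}$ ($J{\left(n \right)} = n \left(- \frac{1}{5}\right) - n = - \frac{n}{5} - n = - \frac{6 n}{5}$)
$Q{\left(W \right)} = 18 - \frac{\sqrt{10}}{2}$ ($Q{\left(W \right)} = -1 + \frac{29 - \left(-9 + \sqrt{10}\right)}{2} = -1 + \frac{29 + \left(9 - \sqrt{10}\right)}{2} = -1 + \frac{38 - \sqrt{10}}{2} = -1 + \left(19 - \frac{\sqrt{10}}{2}\right) = 18 - \frac{\sqrt{10}}{2}$)
$Q{\left(V{\left(-4,0 \right)} \right)} - J{\left(-65 \right)} = \left(18 - \frac{\sqrt{10}}{2}\right) - \left(- \frac{6}{5}\right) \left(-65\right) = \left(18 - \frac{\sqrt{10}}{2}\right) - 78 = -60 - \frac{\sqrt{10}}{2}$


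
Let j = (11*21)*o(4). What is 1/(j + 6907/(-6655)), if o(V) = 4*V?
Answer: 6655/24589973 ≈ 0.00027064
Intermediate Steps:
j = 3696 (j = (11*21)*(4*4) = 231*16 = 3696)
1/(j + 6907/(-6655)) = 1/(3696 + 6907/(-6655)) = 1/(3696 + 6907*(-1/6655)) = 1/(3696 - 6907/6655) = 1/(24589973/6655) = 6655/24589973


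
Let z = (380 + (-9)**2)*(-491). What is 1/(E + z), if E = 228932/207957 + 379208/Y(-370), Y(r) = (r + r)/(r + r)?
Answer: 207957/31787912081 ≈ 6.5420e-6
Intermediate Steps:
Y(r) = 1 (Y(r) = (2*r)/((2*r)) = (2*r)*(1/(2*r)) = 1)
z = -226351 (z = (380 + 81)*(-491) = 461*(-491) = -226351)
E = 78859186988/207957 (E = 228932/207957 + 379208/1 = 228932*(1/207957) + 379208*1 = 228932/207957 + 379208 = 78859186988/207957 ≈ 3.7921e+5)
1/(E + z) = 1/(78859186988/207957 - 226351) = 1/(31787912081/207957) = 207957/31787912081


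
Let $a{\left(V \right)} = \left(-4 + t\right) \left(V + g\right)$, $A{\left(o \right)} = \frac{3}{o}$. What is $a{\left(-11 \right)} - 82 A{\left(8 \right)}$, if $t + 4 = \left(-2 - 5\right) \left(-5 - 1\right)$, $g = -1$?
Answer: $- \frac{1755}{4} \approx -438.75$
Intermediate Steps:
$t = 38$ ($t = -4 + \left(-2 - 5\right) \left(-5 - 1\right) = -4 - -42 = -4 + 42 = 38$)
$a{\left(V \right)} = -34 + 34 V$ ($a{\left(V \right)} = \left(-4 + 38\right) \left(V - 1\right) = 34 \left(-1 + V\right) = -34 + 34 V$)
$a{\left(-11 \right)} - 82 A{\left(8 \right)} = \left(-34 + 34 \left(-11\right)\right) - 82 \cdot \frac{3}{8} = \left(-34 - 374\right) - 82 \cdot 3 \cdot \frac{1}{8} = -408 - \frac{123}{4} = - \frac{1755}{4}$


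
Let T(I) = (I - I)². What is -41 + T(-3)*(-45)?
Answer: -41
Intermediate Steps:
T(I) = 0 (T(I) = 0² = 0)
-41 + T(-3)*(-45) = -41 + 0*(-45) = -41 + 0 = -41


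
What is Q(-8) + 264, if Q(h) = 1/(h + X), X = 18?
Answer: 2641/10 ≈ 264.10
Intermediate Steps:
Q(h) = 1/(18 + h) (Q(h) = 1/(h + 18) = 1/(18 + h))
Q(-8) + 264 = 1/(18 - 8) + 264 = 1/10 + 264 = 2641/10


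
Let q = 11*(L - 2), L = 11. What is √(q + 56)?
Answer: √155 ≈ 12.450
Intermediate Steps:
q = 99 (q = 11*(11 - 2) = 11*9 = 99)
√(q + 56) = √(99 + 56) = √155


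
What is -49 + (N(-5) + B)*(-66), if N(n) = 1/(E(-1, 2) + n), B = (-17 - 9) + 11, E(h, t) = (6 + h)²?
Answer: 9377/10 ≈ 937.70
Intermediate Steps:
B = -15 (B = -26 + 11 = -15)
N(n) = 1/(25 + n) (N(n) = 1/((6 - 1)² + n) = 1/(5² + n) = 1/(25 + n))
-49 + (N(-5) + B)*(-66) = -49 + (1/(25 - 5) - 15)*(-66) = -49 + (1/20 - 15)*(-66) = -49 - 299/20*(-66) = -49 + 9867/10 = 9377/10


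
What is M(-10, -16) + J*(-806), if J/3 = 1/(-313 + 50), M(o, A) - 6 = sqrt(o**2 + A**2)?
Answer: 3996/263 + 2*sqrt(89) ≈ 34.062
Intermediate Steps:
M(o, A) = 6 + sqrt(A**2 + o**2) (M(o, A) = 6 + sqrt(o**2 + A**2) = 6 + sqrt(A**2 + o**2))
J = -3/263 (J = 3/(-313 + 50) = 3/(-263) = 3*(-1/263) = -3/263 ≈ -0.011407)
M(-10, -16) + J*(-806) = (6 + sqrt((-16)**2 + (-10)**2)) - 3/263*(-806) = (6 + sqrt(256 + 100)) + 2418/263 = (6 + sqrt(356)) + 2418/263 = (6 + 2*sqrt(89)) + 2418/263 = 3996/263 + 2*sqrt(89)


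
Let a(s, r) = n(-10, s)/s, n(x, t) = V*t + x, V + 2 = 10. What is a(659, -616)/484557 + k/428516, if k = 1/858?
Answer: 644993881933/39134821916049288 ≈ 1.6481e-5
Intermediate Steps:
V = 8 (V = -2 + 10 = 8)
n(x, t) = x + 8*t (n(x, t) = 8*t + x = x + 8*t)
k = 1/858 ≈ 0.0011655
a(s, r) = (-10 + 8*s)/s
a(659, -616)/484557 + k/428516 = (8 - 10/659)/484557 + (1/858)/428516 = (8 - 10*1/659)*(1/484557) + (1/858)*(1/428516) = (8 - 10/659)*(1/484557) + 1/367666728 = (5262/659)*(1/484557) + 1/367666728 = 1754/106441021 + 1/367666728 = 644993881933/39134821916049288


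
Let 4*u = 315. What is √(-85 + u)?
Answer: 5*I/2 ≈ 2.5*I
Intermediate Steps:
u = 315/4 (u = (¼)*315 = 315/4 ≈ 78.750)
√(-85 + u) = √(-85 + 315/4) = √(-25/4) = 5*I/2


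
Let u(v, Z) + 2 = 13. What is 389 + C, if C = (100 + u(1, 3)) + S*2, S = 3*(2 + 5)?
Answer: 542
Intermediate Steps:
u(v, Z) = 11 (u(v, Z) = -2 + 13 = 11)
S = 21 (S = 3*7 = 21)
C = 153 (C = (100 + 11) + 21*2 = 111 + 42 = 153)
389 + C = 389 + 153 = 542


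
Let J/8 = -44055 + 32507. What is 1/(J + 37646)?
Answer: -1/54738 ≈ -1.8269e-5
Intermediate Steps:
J = -92384 (J = 8*(-44055 + 32507) = 8*(-11548) = -92384)
1/(J + 37646) = 1/(-92384 + 37646) = 1/(-54738) = -1/54738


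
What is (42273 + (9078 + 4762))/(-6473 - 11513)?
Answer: -56113/17986 ≈ -3.1198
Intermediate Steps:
(42273 + (9078 + 4762))/(-6473 - 11513) = (42273 + 13840)/(-17986) = 56113*(-1/17986) = -56113/17986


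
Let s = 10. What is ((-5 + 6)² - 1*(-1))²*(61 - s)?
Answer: 204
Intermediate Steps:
((-5 + 6)² - 1*(-1))²*(61 - s) = ((-5 + 6)² - 1*(-1))²*(61 - 1*10) = (1² + 1)²*(61 - 10) = (1 + 1)²*51 = 2²*51 = 4*51 = 204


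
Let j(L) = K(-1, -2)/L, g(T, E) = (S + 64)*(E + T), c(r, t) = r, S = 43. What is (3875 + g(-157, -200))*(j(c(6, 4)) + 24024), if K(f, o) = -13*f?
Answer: -2474022434/3 ≈ -8.2467e+8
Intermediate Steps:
g(T, E) = 107*E + 107*T (g(T, E) = (43 + 64)*(E + T) = 107*(E + T) = 107*E + 107*T)
j(L) = 13/L (j(L) = (-13*(-1))/L = 13/L)
(3875 + g(-157, -200))*(j(c(6, 4)) + 24024) = (3875 + (107*(-200) + 107*(-157)))*(13/6 + 24024) = (3875 + (-21400 - 16799))*(13*(1/6) + 24024) = (3875 - 38199)*(13/6 + 24024) = -34324*144157/6 = -2474022434/3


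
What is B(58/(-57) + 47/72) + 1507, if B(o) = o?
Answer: 2061077/1368 ≈ 1506.6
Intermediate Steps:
B(58/(-57) + 47/72) + 1507 = (58/(-57) + 47/72) + 1507 = (58*(-1/57) + 47*(1/72)) + 1507 = (-58/57 + 47/72) + 1507 = -499/1368 + 1507 = 2061077/1368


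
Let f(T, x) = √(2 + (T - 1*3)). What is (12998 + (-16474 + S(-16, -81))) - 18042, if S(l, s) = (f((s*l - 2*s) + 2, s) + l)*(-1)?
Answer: -21502 - √1459 ≈ -21540.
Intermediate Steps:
f(T, x) = √(-1 + T) (f(T, x) = √(2 + (T - 3)) = √(2 + (-3 + T)) = √(-1 + T))
S(l, s) = -l - √(1 - 2*s + l*s) (S(l, s) = (√(-1 + ((s*l - 2*s) + 2)) + l)*(-1) = (√(-1 + ((l*s - 2*s) + 2)) + l)*(-1) = (√(-1 + ((-2*s + l*s) + 2)) + l)*(-1) = (√(-1 + (2 - 2*s + l*s)) + l)*(-1) = (√(1 - 2*s + l*s) + l)*(-1) = (l + √(1 - 2*s + l*s))*(-1) = -l - √(1 - 2*s + l*s))
(12998 + (-16474 + S(-16, -81))) - 18042 = (12998 + (-16474 + (-1*(-16) - √(1 - 2*(-81) - 16*(-81))))) - 18042 = (12998 + (-16474 + (16 - √(1 + 162 + 1296)))) - 18042 = (12998 + (-16474 + (16 - √1459))) - 18042 = (12998 + (-16458 - √1459)) - 18042 = (-3460 - √1459) - 18042 = -21502 - √1459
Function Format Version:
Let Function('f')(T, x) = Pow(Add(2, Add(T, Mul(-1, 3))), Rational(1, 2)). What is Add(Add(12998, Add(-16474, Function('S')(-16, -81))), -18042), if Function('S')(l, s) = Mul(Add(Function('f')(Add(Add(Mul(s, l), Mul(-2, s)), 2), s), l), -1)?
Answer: Add(-21502, Mul(-1, Pow(1459, Rational(1, 2)))) ≈ -21540.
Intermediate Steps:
Function('f')(T, x) = Pow(Add(-1, T), Rational(1, 2)) (Function('f')(T, x) = Pow(Add(2, Add(T, -3)), Rational(1, 2)) = Pow(Add(2, Add(-3, T)), Rational(1, 2)) = Pow(Add(-1, T), Rational(1, 2)))
Function('S')(l, s) = Add(Mul(-1, l), Mul(-1, Pow(Add(1, Mul(-2, s), Mul(l, s)), Rational(1, 2)))) (Function('S')(l, s) = Mul(Add(Pow(Add(-1, Add(Add(Mul(s, l), Mul(-2, s)), 2)), Rational(1, 2)), l), -1) = Mul(Add(Pow(Add(-1, Add(Add(Mul(l, s), Mul(-2, s)), 2)), Rational(1, 2)), l), -1) = Mul(Add(Pow(Add(-1, Add(Add(Mul(-2, s), Mul(l, s)), 2)), Rational(1, 2)), l), -1) = Mul(Add(Pow(Add(-1, Add(2, Mul(-2, s), Mul(l, s))), Rational(1, 2)), l), -1) = Mul(Add(Pow(Add(1, Mul(-2, s), Mul(l, s)), Rational(1, 2)), l), -1) = Mul(Add(l, Pow(Add(1, Mul(-2, s), Mul(l, s)), Rational(1, 2))), -1) = Add(Mul(-1, l), Mul(-1, Pow(Add(1, Mul(-2, s), Mul(l, s)), Rational(1, 2)))))
Add(Add(12998, Add(-16474, Function('S')(-16, -81))), -18042) = Add(Add(12998, Add(-16474, Add(Mul(-1, -16), Mul(-1, Pow(Add(1, Mul(-2, -81), Mul(-16, -81)), Rational(1, 2)))))), -18042) = Add(Add(12998, Add(-16474, Add(16, Mul(-1, Pow(Add(1, 162, 1296), Rational(1, 2)))))), -18042) = Add(Add(12998, Add(-16474, Add(16, Mul(-1, Pow(1459, Rational(1, 2)))))), -18042) = Add(Add(12998, Add(-16458, Mul(-1, Pow(1459, Rational(1, 2))))), -18042) = Add(Add(-3460, Mul(-1, Pow(1459, Rational(1, 2)))), -18042) = Add(-21502, Mul(-1, Pow(1459, Rational(1, 2))))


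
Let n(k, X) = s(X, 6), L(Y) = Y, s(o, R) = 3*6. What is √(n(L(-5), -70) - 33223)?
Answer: I*√33205 ≈ 182.22*I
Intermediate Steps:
s(o, R) = 18
n(k, X) = 18
√(n(L(-5), -70) - 33223) = √(18 - 33223) = √(-33205) = I*√33205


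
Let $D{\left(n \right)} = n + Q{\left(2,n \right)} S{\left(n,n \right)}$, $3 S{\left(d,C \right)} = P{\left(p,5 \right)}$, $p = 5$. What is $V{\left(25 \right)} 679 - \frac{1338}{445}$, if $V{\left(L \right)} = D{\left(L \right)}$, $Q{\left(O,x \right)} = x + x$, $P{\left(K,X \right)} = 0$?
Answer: $\frac{7552537}{445} \approx 16972.0$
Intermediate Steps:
$S{\left(d,C \right)} = 0$ ($S{\left(d,C \right)} = \frac{1}{3} \cdot 0 = 0$)
$Q{\left(O,x \right)} = 2 x$
$D{\left(n \right)} = n$ ($D{\left(n \right)} = n + 2 n 0 = n + 0 = n$)
$V{\left(L \right)} = L$
$V{\left(25 \right)} 679 - \frac{1338}{445} = 25 \cdot 679 - \frac{1338}{445} = 16975 - \frac{1338}{445} = \frac{7552537}{445}$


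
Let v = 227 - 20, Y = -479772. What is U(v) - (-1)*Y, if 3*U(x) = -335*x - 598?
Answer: -1509259/3 ≈ -5.0309e+5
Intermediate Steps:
v = 207
U(x) = -598/3 - 335*x/3 (U(x) = (-335*x - 598)/3 = (-598 - 335*x)/3 = -598/3 - 335*x/3)
U(v) - (-1)*Y = (-598/3 - 335/3*207) - (-1)*(-479772) = (-598/3 - 23115) - 1*479772 = -69943/3 - 479772 = -1509259/3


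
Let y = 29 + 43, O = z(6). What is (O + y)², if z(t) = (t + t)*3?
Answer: 11664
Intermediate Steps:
z(t) = 6*t (z(t) = (2*t)*3 = 6*t)
O = 36 (O = 6*6 = 36)
y = 72
(O + y)² = (36 + 72)² = 108² = 11664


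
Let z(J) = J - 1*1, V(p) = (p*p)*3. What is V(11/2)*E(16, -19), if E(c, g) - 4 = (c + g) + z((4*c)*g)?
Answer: -110352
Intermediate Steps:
V(p) = 3*p**2 (V(p) = p**2*3 = 3*p**2)
z(J) = -1 + J (z(J) = J - 1 = -1 + J)
E(c, g) = 3 + c + g + 4*c*g (E(c, g) = 4 + ((c + g) + (-1 + (4*c)*g)) = 4 + ((c + g) + (-1 + 4*c*g)) = 4 + (-1 + c + g + 4*c*g) = 3 + c + g + 4*c*g)
V(11/2)*E(16, -19) = (3*(11/2)**2)*(3 + 16 - 19 + 4*16*(-19)) = (3*(11*(1/2))**2)*(3 + 16 - 19 - 1216) = (3*(11/2)**2)*(-1216) = (3*(121/4))*(-1216) = (363/4)*(-1216) = -110352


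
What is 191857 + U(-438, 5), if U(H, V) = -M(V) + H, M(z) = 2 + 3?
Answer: 191414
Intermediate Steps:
M(z) = 5
U(H, V) = -5 + H (U(H, V) = -1*5 + H = -5 + H)
191857 + U(-438, 5) = 191857 + (-5 - 438) = 191857 - 443 = 191414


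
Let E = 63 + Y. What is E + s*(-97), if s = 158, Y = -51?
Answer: -15314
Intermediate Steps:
E = 12 (E = 63 - 51 = 12)
E + s*(-97) = 12 + 158*(-97) = 12 - 15326 = -15314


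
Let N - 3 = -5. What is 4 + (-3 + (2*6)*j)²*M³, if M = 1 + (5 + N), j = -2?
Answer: 46660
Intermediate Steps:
N = -2 (N = 3 - 5 = -2)
M = 4 (M = 1 + (5 - 2) = 1 + 3 = 4)
4 + (-3 + (2*6)*j)²*M³ = 4 + (-3 + (2*6)*(-2))²*4³ = 4 + (-3 + 12*(-2))²*64 = 4 + (-3 - 24)²*64 = 4 + (-27)²*64 = 4 + 729*64 = 4 + 46656 = 46660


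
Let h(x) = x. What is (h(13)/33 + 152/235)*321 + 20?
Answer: 915297/2585 ≈ 354.08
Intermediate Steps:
(h(13)/33 + 152/235)*321 + 20 = (13/33 + 152/235)*321 + 20 = (8071/7755)*321 + 20 = 863597/2585 + 20 = 915297/2585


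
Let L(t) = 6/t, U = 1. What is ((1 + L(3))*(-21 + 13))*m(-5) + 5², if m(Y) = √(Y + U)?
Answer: 25 - 48*I ≈ 25.0 - 48.0*I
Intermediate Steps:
m(Y) = √(1 + Y) (m(Y) = √(Y + 1) = √(1 + Y))
((1 + L(3))*(-21 + 13))*m(-5) + 5² = ((1 + 6/3)*(-21 + 13))*√(1 - 5) + 5² = ((1 + 6*(⅓))*(-8))*√(-4) + 25 = ((1 + 2)*(-8))*(2*I) + 25 = (3*(-8))*(2*I) + 25 = -48*I + 25 = 25 - 48*I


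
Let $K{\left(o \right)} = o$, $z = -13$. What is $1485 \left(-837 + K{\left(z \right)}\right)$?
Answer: $-1262250$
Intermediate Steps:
$1485 \left(-837 + K{\left(z \right)}\right) = 1485 \left(-837 - 13\right) = 1485 \left(-850\right) = -1262250$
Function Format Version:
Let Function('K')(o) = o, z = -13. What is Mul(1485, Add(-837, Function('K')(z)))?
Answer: -1262250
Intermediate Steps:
Mul(1485, Add(-837, Function('K')(z))) = Mul(1485, Add(-837, -13)) = Mul(1485, -850) = -1262250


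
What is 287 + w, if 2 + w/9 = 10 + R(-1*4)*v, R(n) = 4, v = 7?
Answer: 611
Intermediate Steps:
w = 324 (w = -18 + 9*(10 + 4*7) = -18 + 9*(10 + 28) = -18 + 9*38 = -18 + 342 = 324)
287 + w = 287 + 324 = 611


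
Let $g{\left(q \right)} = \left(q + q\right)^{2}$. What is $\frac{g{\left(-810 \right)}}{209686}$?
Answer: $\frac{1312200}{104843} \approx 12.516$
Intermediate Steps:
$g{\left(q \right)} = 4 q^{2}$ ($g{\left(q \right)} = \left(2 q\right)^{2} = 4 q^{2}$)
$\frac{g{\left(-810 \right)}}{209686} = \frac{4 \left(-810\right)^{2}}{209686} = 4 \cdot 656100 \cdot \frac{1}{209686} = 2624400 \cdot \frac{1}{209686} = \frac{1312200}{104843}$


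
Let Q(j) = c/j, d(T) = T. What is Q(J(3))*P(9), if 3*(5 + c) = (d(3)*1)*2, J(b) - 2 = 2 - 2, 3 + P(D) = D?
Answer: -9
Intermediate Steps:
P(D) = -3 + D
J(b) = 2 (J(b) = 2 + (2 - 2) = 2 + 0 = 2)
c = -3 (c = -5 + ((3*1)*2)/3 = -5 + (3*2)/3 = -5 + (⅓)*6 = -5 + 2 = -3)
Q(j) = -3/j
Q(J(3))*P(9) = (-3/2)*(-3 + 9) = -3*½*6 = -3/2*6 = -9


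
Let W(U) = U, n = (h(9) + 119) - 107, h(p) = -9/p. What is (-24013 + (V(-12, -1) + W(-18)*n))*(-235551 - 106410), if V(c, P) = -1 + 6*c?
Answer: 8304180924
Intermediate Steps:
n = 11 (n = (-9/9 + 119) - 107 = (-9*⅑ + 119) - 107 = (-1 + 119) - 107 = 118 - 107 = 11)
(-24013 + (V(-12, -1) + W(-18)*n))*(-235551 - 106410) = (-24013 + ((-1 + 6*(-12)) - 18*11))*(-235551 - 106410) = (-24013 + ((-1 - 72) - 198))*(-341961) = (-24013 + (-73 - 198))*(-341961) = (-24013 - 271)*(-341961) = -24284*(-341961) = 8304180924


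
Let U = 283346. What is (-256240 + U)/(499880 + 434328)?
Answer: 13553/467104 ≈ 0.029015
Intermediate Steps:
(-256240 + U)/(499880 + 434328) = (-256240 + 283346)/(499880 + 434328) = 27106/934208 = 27106*(1/934208) = 13553/467104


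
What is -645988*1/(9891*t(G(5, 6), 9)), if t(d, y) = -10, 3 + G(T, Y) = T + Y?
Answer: 46142/7065 ≈ 6.5311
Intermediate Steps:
G(T, Y) = -3 + T + Y (G(T, Y) = -3 + (T + Y) = -3 + T + Y)
-645988*1/(9891*t(G(5, 6), 9)) = -645988/((63*157)*(-10)) = -645988/(9891*(-10)) = -645988/(-98910) = -645988*(-1/98910) = 46142/7065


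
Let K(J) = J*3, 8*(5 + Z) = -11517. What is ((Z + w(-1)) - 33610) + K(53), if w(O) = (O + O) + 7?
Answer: -279125/8 ≈ -34891.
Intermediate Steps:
Z = -11557/8 (Z = -5 + (⅛)*(-11517) = -5 - 11517/8 = -11557/8 ≈ -1444.6)
K(J) = 3*J
w(O) = 7 + 2*O (w(O) = 2*O + 7 = 7 + 2*O)
((Z + w(-1)) - 33610) + K(53) = ((-11557/8 + (7 + 2*(-1))) - 33610) + 3*53 = ((-11557/8 + (7 - 2)) - 33610) + 159 = ((-11557/8 + 5) - 33610) + 159 = (-11517/8 - 33610) + 159 = -280397/8 + 159 = -279125/8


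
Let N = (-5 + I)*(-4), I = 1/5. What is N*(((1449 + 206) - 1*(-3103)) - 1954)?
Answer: 269184/5 ≈ 53837.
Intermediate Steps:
I = ⅕ ≈ 0.20000
N = 96/5 (N = (-5 + ⅕)*(-4) = -24/5*(-4) = 96/5 ≈ 19.200)
N*(((1449 + 206) - 1*(-3103)) - 1954) = 96*(((1449 + 206) - 1*(-3103)) - 1954)/5 = 96*((1655 + 3103) - 1954)/5 = 96*(4758 - 1954)/5 = (96/5)*2804 = 269184/5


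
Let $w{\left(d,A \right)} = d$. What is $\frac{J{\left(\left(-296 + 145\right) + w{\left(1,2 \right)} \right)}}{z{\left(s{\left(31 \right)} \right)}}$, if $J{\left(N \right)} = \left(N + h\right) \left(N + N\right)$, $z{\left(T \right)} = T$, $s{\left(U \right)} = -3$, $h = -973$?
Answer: $-112300$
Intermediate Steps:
$J{\left(N \right)} = 2 N \left(-973 + N\right)$ ($J{\left(N \right)} = \left(N - 973\right) \left(N + N\right) = \left(-973 + N\right) 2 N = 2 N \left(-973 + N\right)$)
$\frac{J{\left(\left(-296 + 145\right) + w{\left(1,2 \right)} \right)}}{z{\left(s{\left(31 \right)} \right)}} = \frac{2 \left(\left(-296 + 145\right) + 1\right) \left(-973 + \left(\left(-296 + 145\right) + 1\right)\right)}{-3} = 2 \left(-151 + 1\right) \left(-973 + \left(-151 + 1\right)\right) \left(- \frac{1}{3}\right) = 2 \left(-150\right) \left(-973 - 150\right) \left(- \frac{1}{3}\right) = 2 \left(-150\right) \left(-1123\right) \left(- \frac{1}{3}\right) = 336900 \left(- \frac{1}{3}\right) = -112300$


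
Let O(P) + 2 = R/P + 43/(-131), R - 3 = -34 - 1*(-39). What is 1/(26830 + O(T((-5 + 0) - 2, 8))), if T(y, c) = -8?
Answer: 131/3514294 ≈ 3.7276e-5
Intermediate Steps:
R = 8 (R = 3 + (-34 - 1*(-39)) = 3 + (-34 + 39) = 3 + 5 = 8)
O(P) = -305/131 + 8/P (O(P) = -2 + (8/P + 43/(-131)) = -2 + (8/P + 43*(-1/131)) = -2 + (8/P - 43/131) = -2 + (-43/131 + 8/P) = -305/131 + 8/P)
1/(26830 + O(T((-5 + 0) - 2, 8))) = 1/(26830 + (-305/131 + 8/(-8))) = 1/(26830 + (-305/131 + 8*(-⅛))) = 1/(26830 + (-305/131 - 1)) = 1/(26830 - 436/131) = 1/(3514294/131) = 131/3514294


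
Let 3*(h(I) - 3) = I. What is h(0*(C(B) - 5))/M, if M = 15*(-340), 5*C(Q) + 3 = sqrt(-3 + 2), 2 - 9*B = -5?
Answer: -1/1700 ≈ -0.00058824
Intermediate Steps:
B = 7/9 (B = 2/9 - 1/9*(-5) = 2/9 + 5/9 = 7/9 ≈ 0.77778)
C(Q) = -3/5 + I/5 (C(Q) = -3/5 + sqrt(-3 + 2)/5 = -3/5 + sqrt(-1)/5 = -3/5 + I/5)
h(I) = 3 + I/3
M = -5100
h(0*(C(B) - 5))/M = (3 + (0*((-3/5 + I/5) - 5))/3)/(-5100) = (3 + (0*(-28/5 + I/5))/3)*(-1/5100) = (3 + (1/3)*0)*(-1/5100) = (3 + 0)*(-1/5100) = 3*(-1/5100) = -1/1700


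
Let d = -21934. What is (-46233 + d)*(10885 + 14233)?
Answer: -1712218706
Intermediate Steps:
(-46233 + d)*(10885 + 14233) = (-46233 - 21934)*(10885 + 14233) = -68167*25118 = -1712218706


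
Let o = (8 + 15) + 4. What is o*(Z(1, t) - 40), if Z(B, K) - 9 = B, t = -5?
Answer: -810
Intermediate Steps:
Z(B, K) = 9 + B
o = 27 (o = 23 + 4 = 27)
o*(Z(1, t) - 40) = 27*((9 + 1) - 40) = 27*(10 - 40) = 27*(-30) = -810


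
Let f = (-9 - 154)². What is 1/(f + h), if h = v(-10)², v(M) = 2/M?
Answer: 25/664226 ≈ 3.7638e-5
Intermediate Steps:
h = 1/25 (h = (2/(-10))² = (2*(-⅒))² = (-⅕)² = 1/25 ≈ 0.040000)
f = 26569 (f = (-163)² = 26569)
1/(f + h) = 1/(26569 + 1/25) = 1/(664226/25) = 25/664226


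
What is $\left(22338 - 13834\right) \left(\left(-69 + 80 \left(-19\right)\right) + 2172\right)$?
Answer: $4957832$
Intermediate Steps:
$\left(22338 - 13834\right) \left(\left(-69 + 80 \left(-19\right)\right) + 2172\right) = \left(22338 - 13834\right) \left(\left(-69 - 1520\right) + 2172\right) = \left(22338 - 13834\right) \left(-1589 + 2172\right) = 8504 \cdot 583 = 4957832$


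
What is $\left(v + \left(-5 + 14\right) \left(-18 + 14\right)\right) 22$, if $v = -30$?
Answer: $-1452$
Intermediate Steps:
$\left(v + \left(-5 + 14\right) \left(-18 + 14\right)\right) 22 = \left(-30 + \left(-5 + 14\right) \left(-18 + 14\right)\right) 22 = \left(-30 + 9 \left(-4\right)\right) 22 = \left(-30 - 36\right) 22 = \left(-66\right) 22 = -1452$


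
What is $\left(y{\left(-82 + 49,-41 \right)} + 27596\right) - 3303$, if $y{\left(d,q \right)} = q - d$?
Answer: $24285$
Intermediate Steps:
$\left(y{\left(-82 + 49,-41 \right)} + 27596\right) - 3303 = \left(\left(-41 - \left(-82 + 49\right)\right) + 27596\right) - 3303 = \left(\left(-41 - -33\right) + 27596\right) - 3303 = \left(\left(-41 + 33\right) + 27596\right) - 3303 = \left(-8 + 27596\right) - 3303 = 27588 - 3303 = 24285$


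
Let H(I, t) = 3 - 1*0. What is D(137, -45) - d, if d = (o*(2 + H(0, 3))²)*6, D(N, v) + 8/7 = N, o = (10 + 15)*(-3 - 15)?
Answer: 473451/7 ≈ 67636.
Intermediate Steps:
H(I, t) = 3 (H(I, t) = 3 + 0 = 3)
o = -450 (o = 25*(-18) = -450)
D(N, v) = -8/7 + N
d = -67500 (d = -450*(2 + 3)²*6 = -450*5²*6 = -450*25*6 = -11250*6 = -67500)
D(137, -45) - d = (-8/7 + 137) - 1*(-67500) = 951/7 + 67500 = 473451/7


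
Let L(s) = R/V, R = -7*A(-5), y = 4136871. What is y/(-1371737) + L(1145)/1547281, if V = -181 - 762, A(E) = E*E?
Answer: -147220737793298/48816639733231 ≈ -3.0158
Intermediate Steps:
A(E) = E²
R = -175 (R = -7*(-5)² = -7*25 = -175)
V = -943
L(s) = 175/943 (L(s) = -175/(-943) = -175*(-1/943) = 175/943)
y/(-1371737) + L(1145)/1547281 = 4136871/(-1371737) + (175/943)/1547281 = 4136871*(-1/1371737) + (175/943)*(1/1547281) = -4136871/1371737 + 175/1459085983 = -147220737793298/48816639733231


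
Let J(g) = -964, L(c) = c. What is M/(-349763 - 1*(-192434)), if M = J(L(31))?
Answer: 964/157329 ≈ 0.0061273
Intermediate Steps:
M = -964
M/(-349763 - 1*(-192434)) = -964/(-349763 - 1*(-192434)) = -964/(-349763 + 192434) = -964/(-157329) = -964*(-1/157329) = 964/157329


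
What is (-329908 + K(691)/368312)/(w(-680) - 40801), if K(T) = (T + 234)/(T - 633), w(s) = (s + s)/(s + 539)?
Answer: 90336474330933/11169620497616 ≈ 8.0877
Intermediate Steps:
w(s) = 2*s/(539 + s) (w(s) = (2*s)/(539 + s) = 2*s/(539 + s))
K(T) = (234 + T)/(-633 + T)
(-329908 + K(691)/368312)/(w(-680) - 40801) = (-329908 + ((234 + 691)/(-633 + 691))/368312)/(2*(-680)/(539 - 680) - 40801) = (-329908 + (925/58)*(1/368312))/(2*(-680)/(-141) - 40801) = (-329908 + ((1/58)*925)*(1/368312))/(2*(-680)*(-1/141) - 40801) = (-329908 + (925/58)*(1/368312))/(1360/141 - 40801) = (-329908 + 925/21362096)/(-5751581/141) = -7047526366243/21362096*(-141/5751581) = 90336474330933/11169620497616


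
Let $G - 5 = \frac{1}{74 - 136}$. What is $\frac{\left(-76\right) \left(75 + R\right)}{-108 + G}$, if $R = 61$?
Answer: $\frac{640832}{6387} \approx 100.33$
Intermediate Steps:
$G = \frac{309}{62}$ ($G = 5 + \frac{1}{74 - 136} = 5 + \frac{1}{-62} = 5 - \frac{1}{62} = \frac{309}{62} \approx 4.9839$)
$\frac{\left(-76\right) \left(75 + R\right)}{-108 + G} = \frac{\left(-76\right) \left(75 + 61\right)}{-108 + \frac{309}{62}} = \frac{\left(-76\right) 136}{- \frac{6387}{62}} = \left(-10336\right) \left(- \frac{62}{6387}\right) = \frac{640832}{6387}$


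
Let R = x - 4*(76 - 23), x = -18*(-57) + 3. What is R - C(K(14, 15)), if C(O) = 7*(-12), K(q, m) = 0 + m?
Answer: 901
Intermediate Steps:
K(q, m) = m
x = 1029 (x = 1026 + 3 = 1029)
C(O) = -84
R = 817 (R = 1029 - 4*(76 - 23) = 1029 - 4*53 = 1029 - 1*212 = 1029 - 212 = 817)
R - C(K(14, 15)) = 817 - 1*(-84) = 817 + 84 = 901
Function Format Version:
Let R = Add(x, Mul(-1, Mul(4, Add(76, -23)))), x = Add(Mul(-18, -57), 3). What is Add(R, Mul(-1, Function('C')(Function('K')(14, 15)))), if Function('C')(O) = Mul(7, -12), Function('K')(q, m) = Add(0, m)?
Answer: 901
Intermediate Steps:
Function('K')(q, m) = m
x = 1029 (x = Add(1026, 3) = 1029)
Function('C')(O) = -84
R = 817 (R = Add(1029, Mul(-1, Mul(4, Add(76, -23)))) = Add(1029, Mul(-1, Mul(4, 53))) = Add(1029, Mul(-1, 212)) = Add(1029, -212) = 817)
Add(R, Mul(-1, Function('C')(Function('K')(14, 15)))) = Add(817, Mul(-1, -84)) = Add(817, 84) = 901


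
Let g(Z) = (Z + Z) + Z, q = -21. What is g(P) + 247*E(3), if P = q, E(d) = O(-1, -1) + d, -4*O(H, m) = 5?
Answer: 1477/4 ≈ 369.25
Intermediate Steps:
O(H, m) = -5/4 (O(H, m) = -¼*5 = -5/4)
E(d) = -5/4 + d
P = -21
g(Z) = 3*Z (g(Z) = 2*Z + Z = 3*Z)
g(P) + 247*E(3) = 3*(-21) + 247*(-5/4 + 3) = -63 + 247*(7/4) = -63 + 1729/4 = 1477/4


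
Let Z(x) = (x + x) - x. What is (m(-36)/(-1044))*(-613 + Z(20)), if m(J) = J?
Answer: -593/29 ≈ -20.448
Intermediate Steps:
Z(x) = x (Z(x) = 2*x - x = x)
(m(-36)/(-1044))*(-613 + Z(20)) = (-36/(-1044))*(-613 + 20) = -36*(-1/1044)*(-593) = (1/29)*(-593) = -593/29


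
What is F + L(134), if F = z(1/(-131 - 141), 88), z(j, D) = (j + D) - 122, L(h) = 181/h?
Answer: -595067/18224 ≈ -32.653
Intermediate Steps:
z(j, D) = -122 + D + j (z(j, D) = (D + j) - 122 = -122 + D + j)
F = -9249/272 (F = -122 + 88 + 1/(-131 - 141) = -122 + 88 + 1/(-272) = -122 + 88 - 1/272 = -9249/272 ≈ -34.004)
F + L(134) = -9249/272 + 181/134 = -595067/18224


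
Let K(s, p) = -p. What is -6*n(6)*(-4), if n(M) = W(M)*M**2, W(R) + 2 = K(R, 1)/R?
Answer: -1872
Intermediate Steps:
W(R) = -2 - 1/R (W(R) = -2 + (-1*1)/R = -2 - 1/R)
n(M) = M**2*(-2 - 1/M) (n(M) = (-2 - 1/M)*M**2 = M**2*(-2 - 1/M))
-6*n(6)*(-4) = -(-6)*6*(1 + 2*6)*(-4) = -(-6)*6*(1 + 12)*(-4) = -(-6)*6*13*(-4) = -6*(-78)*(-4) = 468*(-4) = -1872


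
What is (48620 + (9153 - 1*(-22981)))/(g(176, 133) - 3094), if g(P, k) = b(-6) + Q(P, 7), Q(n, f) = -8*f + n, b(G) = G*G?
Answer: -40377/1469 ≈ -27.486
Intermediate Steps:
b(G) = G²
Q(n, f) = n - 8*f
g(P, k) = -20 + P (g(P, k) = (-6)² + (P - 8*7) = 36 + (P - 56) = 36 + (-56 + P) = -20 + P)
(48620 + (9153 - 1*(-22981)))/(g(176, 133) - 3094) = (48620 + (9153 - 1*(-22981)))/((-20 + 176) - 3094) = (48620 + (9153 + 22981))/(156 - 3094) = (48620 + 32134)/(-2938) = 80754*(-1/2938) = -40377/1469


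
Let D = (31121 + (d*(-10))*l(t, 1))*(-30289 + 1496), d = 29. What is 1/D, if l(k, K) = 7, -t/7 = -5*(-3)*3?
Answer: -1/837617163 ≈ -1.1939e-9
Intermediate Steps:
t = -315 (t = -7*(-5*(-3))*3 = -105*3 = -7*45 = -315)
D = -837617163 (D = (31121 + (29*(-10))*7)*(-30289 + 1496) = (31121 - 290*7)*(-28793) = (31121 - 2030)*(-28793) = 29091*(-28793) = -837617163)
1/D = 1/(-837617163) = -1/837617163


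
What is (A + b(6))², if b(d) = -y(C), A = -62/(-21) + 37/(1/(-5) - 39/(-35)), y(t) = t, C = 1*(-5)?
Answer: 1058786521/451584 ≈ 2344.6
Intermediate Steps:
C = -5
A = 29179/672 (A = -62*(-1/21) + 37/(1*(-⅕) - 39*(-1/35)) = 62/21 + 37/(-⅕ + 39/35) = 62/21 + 37/(32/35) = 62/21 + 37*(35/32) = 62/21 + 1295/32 = 29179/672 ≈ 43.421)
b(d) = 5 (b(d) = -1*(-5) = 5)
(A + b(6))² = (29179/672 + 5)² = (32539/672)² = 1058786521/451584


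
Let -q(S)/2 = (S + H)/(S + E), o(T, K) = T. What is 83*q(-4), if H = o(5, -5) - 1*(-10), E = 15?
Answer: -166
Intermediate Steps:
H = 15 (H = 5 - 1*(-10) = 5 + 10 = 15)
q(S) = -2 (q(S) = -2*(S + 15)/(S + 15) = -2*(15 + S)/(15 + S) = -2*1 = -2)
83*q(-4) = 83*(-2) = -166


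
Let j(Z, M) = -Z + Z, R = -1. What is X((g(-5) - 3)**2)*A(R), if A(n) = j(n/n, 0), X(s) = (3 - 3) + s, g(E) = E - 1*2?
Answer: 0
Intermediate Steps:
g(E) = -2 + E (g(E) = E - 2 = -2 + E)
X(s) = s (X(s) = 0 + s = s)
j(Z, M) = 0
A(n) = 0
X((g(-5) - 3)**2)*A(R) = ((-2 - 5) - 3)**2*0 = (-7 - 3)**2*0 = (-10)**2*0 = 100*0 = 0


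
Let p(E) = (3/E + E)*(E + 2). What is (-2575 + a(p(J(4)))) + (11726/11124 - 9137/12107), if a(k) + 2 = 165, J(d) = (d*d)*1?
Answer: -162401827861/67339134 ≈ -2411.7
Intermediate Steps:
J(d) = d² (J(d) = d²*1 = d²)
p(E) = (2 + E)*(E + 3/E) (p(E) = (E + 3/E)*(2 + E) = (2 + E)*(E + 3/E))
a(k) = 163 (a(k) = -2 + 165 = 163)
(-2575 + a(p(J(4)))) + (11726/11124 - 9137/12107) = (-2575 + 163) + (11726/11124 - 9137/12107) = -2412 + (11726*(1/11124) - 9137*1/12107) = -2412 + (5863/5562 - 9137/12107) = -2412 + 20163347/67339134 = -162401827861/67339134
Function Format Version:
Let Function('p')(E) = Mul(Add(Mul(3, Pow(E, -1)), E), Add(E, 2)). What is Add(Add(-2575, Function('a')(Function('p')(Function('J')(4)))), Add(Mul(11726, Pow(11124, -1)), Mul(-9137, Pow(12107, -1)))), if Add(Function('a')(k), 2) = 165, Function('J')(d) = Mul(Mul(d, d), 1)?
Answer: Rational(-162401827861, 67339134) ≈ -2411.7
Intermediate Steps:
Function('J')(d) = Pow(d, 2) (Function('J')(d) = Mul(Pow(d, 2), 1) = Pow(d, 2))
Function('p')(E) = Mul(Add(2, E), Add(E, Mul(3, Pow(E, -1)))) (Function('p')(E) = Mul(Add(E, Mul(3, Pow(E, -1))), Add(2, E)) = Mul(Add(2, E), Add(E, Mul(3, Pow(E, -1)))))
Function('a')(k) = 163 (Function('a')(k) = Add(-2, 165) = 163)
Add(Add(-2575, Function('a')(Function('p')(Function('J')(4)))), Add(Mul(11726, Pow(11124, -1)), Mul(-9137, Pow(12107, -1)))) = Add(Add(-2575, 163), Add(Mul(11726, Pow(11124, -1)), Mul(-9137, Pow(12107, -1)))) = Add(-2412, Add(Mul(11726, Rational(1, 11124)), Mul(-9137, Rational(1, 12107)))) = Add(-2412, Add(Rational(5863, 5562), Rational(-9137, 12107))) = Add(-2412, Rational(20163347, 67339134)) = Rational(-162401827861, 67339134)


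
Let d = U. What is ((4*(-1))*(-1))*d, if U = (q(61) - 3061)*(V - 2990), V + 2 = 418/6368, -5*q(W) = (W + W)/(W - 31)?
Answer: 546896447471/14925 ≈ 3.6643e+7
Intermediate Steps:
q(W) = -2*W/(5*(-31 + W)) (q(W) = -(W + W)/(5*(W - 31)) = -2*W/(5*(-31 + W)))
V = -6159/3184 (V = -2 + 418/6368 = -2 + 418*(1/6368) = -2 + 209/3184 = -6159/3184 ≈ -1.9344)
U = 546896447471/59700 (U = (-2*61/(-155 + 5*61) - 3061)*(-6159/3184 - 2990) = (-2*61/(-155 + 305) - 3061)*(-9526319/3184) = (-2*61/150 - 3061)*(-9526319/3184) = (-2*61*1/150 - 3061)*(-9526319/3184) = (-61/75 - 3061)*(-9526319/3184) = -229636/75*(-9526319/3184) = 546896447471/59700 ≈ 9.1607e+6)
d = 546896447471/59700 ≈ 9.1607e+6
((4*(-1))*(-1))*d = ((4*(-1))*(-1))*(546896447471/59700) = -4*(-1)*(546896447471/59700) = 4*(546896447471/59700) = 546896447471/14925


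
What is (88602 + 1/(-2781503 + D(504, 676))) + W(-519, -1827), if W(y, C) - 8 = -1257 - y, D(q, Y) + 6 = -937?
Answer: 244499094911/2782446 ≈ 87872.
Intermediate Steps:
D(q, Y) = -943 (D(q, Y) = -6 - 937 = -943)
W(y, C) = -1249 - y (W(y, C) = 8 + (-1257 - y) = -1249 - y)
(88602 + 1/(-2781503 + D(504, 676))) + W(-519, -1827) = (88602 + 1/(-2781503 - 943)) + (-1249 - 1*(-519)) = (88602 + 1/(-2782446)) + (-1249 + 519) = (88602 - 1/2782446) - 730 = 246530280491/2782446 - 730 = 244499094911/2782446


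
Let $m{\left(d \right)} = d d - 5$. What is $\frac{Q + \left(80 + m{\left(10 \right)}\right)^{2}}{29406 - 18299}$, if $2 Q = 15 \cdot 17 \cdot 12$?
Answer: $\frac{32155}{11107} \approx 2.895$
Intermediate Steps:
$Q = 1530$ ($Q = \frac{15 \cdot 17 \cdot 12}{2} = \frac{255 \cdot 12}{2} = \frac{1}{2} \cdot 3060 = 1530$)
$m{\left(d \right)} = -5 + d^{2}$ ($m{\left(d \right)} = d^{2} - 5 = -5 + d^{2}$)
$\frac{Q + \left(80 + m{\left(10 \right)}\right)^{2}}{29406 - 18299} = \frac{1530 + \left(80 - \left(5 - 10^{2}\right)\right)^{2}}{29406 - 18299} = \frac{1530 + \left(80 + \left(-5 + 100\right)\right)^{2}}{11107} = \left(1530 + \left(80 + 95\right)^{2}\right) \frac{1}{11107} = \left(1530 + 175^{2}\right) \frac{1}{11107} = \left(1530 + 30625\right) \frac{1}{11107} = 32155 \cdot \frac{1}{11107} = \frac{32155}{11107}$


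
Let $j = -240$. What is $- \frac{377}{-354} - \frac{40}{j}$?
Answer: $\frac{218}{177} \approx 1.2316$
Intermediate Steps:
$- \frac{377}{-354} - \frac{40}{j} = - \frac{377}{-354} - \frac{40}{-240} = \left(-377\right) \left(- \frac{1}{354}\right) - - \frac{1}{6} = \frac{377}{354} + \frac{1}{6} = \frac{218}{177}$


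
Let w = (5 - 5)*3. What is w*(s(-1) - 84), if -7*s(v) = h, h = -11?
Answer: 0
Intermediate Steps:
w = 0 (w = 0*3 = 0)
s(v) = 11/7 (s(v) = -⅐*(-11) = 11/7)
w*(s(-1) - 84) = 0*(11/7 - 84) = 0*(-577/7) = 0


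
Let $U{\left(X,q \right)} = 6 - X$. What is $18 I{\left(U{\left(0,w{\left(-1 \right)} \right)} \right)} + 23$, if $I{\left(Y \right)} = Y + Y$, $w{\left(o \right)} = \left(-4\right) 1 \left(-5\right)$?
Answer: $239$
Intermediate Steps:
$w{\left(o \right)} = 20$ ($w{\left(o \right)} = \left(-4\right) \left(-5\right) = 20$)
$I{\left(Y \right)} = 2 Y$
$18 I{\left(U{\left(0,w{\left(-1 \right)} \right)} \right)} + 23 = 18 \cdot 2 \left(6 - 0\right) + 23 = 18 \cdot 2 \left(6 + 0\right) + 23 = 18 \cdot 2 \cdot 6 + 23 = 18 \cdot 12 + 23 = 216 + 23 = 239$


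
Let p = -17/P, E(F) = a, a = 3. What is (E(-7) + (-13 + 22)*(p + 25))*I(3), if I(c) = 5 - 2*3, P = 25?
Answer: -5547/25 ≈ -221.88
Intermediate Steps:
E(F) = 3
p = -17/25 ≈ -0.68000
I(c) = -1 (I(c) = 5 - 6 = -1)
(E(-7) + (-13 + 22)*(p + 25))*I(3) = (3 + (-13 + 22)*(-17/25 + 25))*(-1) = (3 + 9*(608/25))*(-1) = (3 + 5472/25)*(-1) = (5547/25)*(-1) = -5547/25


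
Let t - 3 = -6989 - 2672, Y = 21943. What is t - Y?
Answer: -31601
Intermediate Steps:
t = -9658 (t = 3 + (-6989 - 2672) = 3 - 9661 = -9658)
t - Y = -9658 - 1*21943 = -9658 - 21943 = -31601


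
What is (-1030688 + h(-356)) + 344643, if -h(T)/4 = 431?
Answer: -687769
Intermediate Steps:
h(T) = -1724 (h(T) = -4*431 = -1724)
(-1030688 + h(-356)) + 344643 = (-1030688 - 1724) + 344643 = -1032412 + 344643 = -687769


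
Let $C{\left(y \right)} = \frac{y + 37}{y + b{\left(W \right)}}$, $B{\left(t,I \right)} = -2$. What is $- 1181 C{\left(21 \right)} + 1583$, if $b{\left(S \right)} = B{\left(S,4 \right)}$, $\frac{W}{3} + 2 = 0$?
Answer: $- \frac{38421}{19} \approx -2022.2$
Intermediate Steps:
$W = -6$ ($W = -6 + 3 \cdot 0 = -6 + 0 = -6$)
$b{\left(S \right)} = -2$
$C{\left(y \right)} = \frac{37 + y}{-2 + y}$ ($C{\left(y \right)} = \frac{y + 37}{y - 2} = \frac{37 + y}{-2 + y}$)
$- 1181 C{\left(21 \right)} + 1583 = - 1181 \frac{37 + 21}{-2 + 21} + 1583 = - 1181 \cdot \frac{1}{19} \cdot 58 + 1583 = \left(-1181\right) \frac{58}{19} + 1583 = - \frac{68498}{19} + 1583 = - \frac{38421}{19}$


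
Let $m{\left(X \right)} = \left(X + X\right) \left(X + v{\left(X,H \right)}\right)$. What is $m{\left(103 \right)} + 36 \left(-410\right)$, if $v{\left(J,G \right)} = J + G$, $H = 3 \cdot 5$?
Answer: $30766$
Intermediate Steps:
$H = 15$
$v{\left(J,G \right)} = G + J$
$m{\left(X \right)} = 2 X \left(15 + 2 X\right)$ ($m{\left(X \right)} = \left(X + X\right) \left(X + \left(15 + X\right)\right) = 2 X \left(15 + 2 X\right)$)
$m{\left(103 \right)} + 36 \left(-410\right) = 2 \cdot 103 \left(15 + 2 \cdot 103\right) + 36 \left(-410\right) = 2 \cdot 103 \left(15 + 206\right) - 14760 = 2 \cdot 103 \cdot 221 - 14760 = 45526 - 14760 = 30766$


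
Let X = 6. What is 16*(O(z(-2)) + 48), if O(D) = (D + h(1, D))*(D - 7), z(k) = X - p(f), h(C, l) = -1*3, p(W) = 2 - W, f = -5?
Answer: 1280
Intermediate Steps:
h(C, l) = -3
z(k) = -1 (z(k) = 6 - (2 - 1*(-5)) = 6 - (2 + 5) = 6 - 1*7 = 6 - 7 = -1)
O(D) = (-7 + D)*(-3 + D) (O(D) = (D - 3)*(D - 7) = (-3 + D)*(-7 + D) = (-7 + D)*(-3 + D))
16*(O(z(-2)) + 48) = 16*((21 + (-1)² - 10*(-1)) + 48) = 16*((21 + 1 + 10) + 48) = 16*(32 + 48) = 16*80 = 1280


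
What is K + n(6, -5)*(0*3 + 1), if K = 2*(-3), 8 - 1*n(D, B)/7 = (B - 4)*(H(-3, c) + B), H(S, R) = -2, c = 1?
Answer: -391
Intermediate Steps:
n(D, B) = 56 - 7*(-4 + B)*(-2 + B) (n(D, B) = 56 - 7*(B - 4)*(-2 + B) = 56 - 7*(-4 + B)*(-2 + B))
K = -6
K + n(6, -5)*(0*3 + 1) = -6 + (7*(-5)*(6 - 1*(-5)))*(0*3 + 1) = -6 + (7*(-5)*(6 + 5))*(0 + 1) = -6 + (7*(-5)*11)*1 = -6 - 385*1 = -6 - 385 = -391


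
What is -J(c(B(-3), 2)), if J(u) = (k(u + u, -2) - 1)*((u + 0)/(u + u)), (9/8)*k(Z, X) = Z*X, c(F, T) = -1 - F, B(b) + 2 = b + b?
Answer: 233/18 ≈ 12.944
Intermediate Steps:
B(b) = -2 + 2*b (B(b) = -2 + (b + b) = -2 + 2*b)
k(Z, X) = 8*X*Z/9 (k(Z, X) = 8*(Z*X)/9 = 8*(X*Z)/9 = 8*X*Z/9)
J(u) = -½ - 16*u/9 (J(u) = ((8/9)*(-2)*(u + u) - 1)*((u + 0)/(u + u)) = ((8/9)*(-2)*(2*u) - 1)*(u/((2*u))) = (-32*u/9 - 1)*(u*(1/(2*u))) = (-1 - 32*u/9)*(½) = -½ - 16*u/9)
-J(c(B(-3), 2)) = -(-½ - 16*(-1 - (-2 + 2*(-3)))/9) = -(-½ - 16*(-1 - (-2 - 6))/9) = -(-½ - 16*(-1 - 1*(-8))/9) = -(-½ - 16*(-1 + 8)/9) = -(-½ - 16/9*7) = -(-½ - 112/9) = -1*(-233/18) = 233/18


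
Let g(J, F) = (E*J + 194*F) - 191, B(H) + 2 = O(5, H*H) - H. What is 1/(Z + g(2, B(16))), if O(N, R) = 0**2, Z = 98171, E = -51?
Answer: 1/94386 ≈ 1.0595e-5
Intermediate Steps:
O(N, R) = 0
B(H) = -2 - H (B(H) = -2 + (0 - H) = -2 - H)
g(J, F) = -191 - 51*J + 194*F (g(J, F) = (-51*J + 194*F) - 191 = -191 - 51*J + 194*F)
1/(Z + g(2, B(16))) = 1/(98171 + (-191 - 51*2 + 194*(-2 - 1*16))) = 1/(98171 + (-191 - 102 + 194*(-2 - 16))) = 1/(98171 + (-191 - 102 + 194*(-18))) = 1/(98171 + (-191 - 102 - 3492)) = 1/(98171 - 3785) = 1/94386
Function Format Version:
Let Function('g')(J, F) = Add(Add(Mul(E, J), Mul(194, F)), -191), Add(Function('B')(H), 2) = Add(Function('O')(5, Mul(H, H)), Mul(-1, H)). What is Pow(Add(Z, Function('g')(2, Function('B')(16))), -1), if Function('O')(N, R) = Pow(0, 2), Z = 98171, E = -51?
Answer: Rational(1, 94386) ≈ 1.0595e-5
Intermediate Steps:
Function('O')(N, R) = 0
Function('B')(H) = Add(-2, Mul(-1, H)) (Function('B')(H) = Add(-2, Add(0, Mul(-1, H))) = Add(-2, Mul(-1, H)))
Function('g')(J, F) = Add(-191, Mul(-51, J), Mul(194, F)) (Function('g')(J, F) = Add(Add(Mul(-51, J), Mul(194, F)), -191) = Add(-191, Mul(-51, J), Mul(194, F)))
Pow(Add(Z, Function('g')(2, Function('B')(16))), -1) = Pow(Add(98171, Add(-191, Mul(-51, 2), Mul(194, Add(-2, Mul(-1, 16))))), -1) = Pow(Add(98171, Add(-191, -102, Mul(194, Add(-2, -16)))), -1) = Pow(Add(98171, Add(-191, -102, Mul(194, -18))), -1) = Pow(Add(98171, Add(-191, -102, -3492)), -1) = Pow(Add(98171, -3785), -1) = Pow(94386, -1) = Rational(1, 94386)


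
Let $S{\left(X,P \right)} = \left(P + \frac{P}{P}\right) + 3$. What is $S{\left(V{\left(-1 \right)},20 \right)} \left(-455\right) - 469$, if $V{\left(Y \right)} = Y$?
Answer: $-11389$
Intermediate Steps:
$S{\left(X,P \right)} = 4 + P$ ($S{\left(X,P \right)} = \left(P + 1\right) + 3 = \left(1 + P\right) + 3 = 4 + P$)
$S{\left(V{\left(-1 \right)},20 \right)} \left(-455\right) - 469 = \left(4 + 20\right) \left(-455\right) - 469 = 24 \left(-455\right) - 469 = -10920 - 469 = -11389$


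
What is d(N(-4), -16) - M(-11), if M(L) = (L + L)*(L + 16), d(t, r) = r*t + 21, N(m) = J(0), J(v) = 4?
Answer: 67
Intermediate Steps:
N(m) = 4
d(t, r) = 21 + r*t
M(L) = 2*L*(16 + L) (M(L) = (2*L)*(16 + L) = 2*L*(16 + L))
d(N(-4), -16) - M(-11) = (21 - 16*4) - 2*(-11)*(16 - 11) = (21 - 64) - 2*(-11)*5 = -43 - 1*(-110) = -43 + 110 = 67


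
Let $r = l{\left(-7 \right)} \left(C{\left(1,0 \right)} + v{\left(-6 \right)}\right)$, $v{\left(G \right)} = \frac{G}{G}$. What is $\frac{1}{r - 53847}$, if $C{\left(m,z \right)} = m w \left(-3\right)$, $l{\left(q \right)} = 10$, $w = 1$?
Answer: $- \frac{1}{53867} \approx -1.8564 \cdot 10^{-5}$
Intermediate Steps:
$C{\left(m,z \right)} = - 3 m$ ($C{\left(m,z \right)} = m 1 \left(-3\right) = m \left(-3\right) = - 3 m$)
$v{\left(G \right)} = 1$
$r = -20$ ($r = 10 \left(\left(-3\right) 1 + 1\right) = 10 \left(-3 + 1\right) = 10 \left(-2\right) = -20$)
$\frac{1}{r - 53847} = \frac{1}{-20 - 53847} = \frac{1}{-53867} = - \frac{1}{53867}$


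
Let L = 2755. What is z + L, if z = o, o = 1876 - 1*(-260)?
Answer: 4891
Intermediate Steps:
o = 2136 (o = 1876 + 260 = 2136)
z = 2136
z + L = 2136 + 2755 = 4891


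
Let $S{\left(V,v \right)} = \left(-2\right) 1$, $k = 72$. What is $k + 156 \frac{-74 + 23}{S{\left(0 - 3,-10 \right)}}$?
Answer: $4050$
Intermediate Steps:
$S{\left(V,v \right)} = -2$
$k + 156 \frac{-74 + 23}{S{\left(0 - 3,-10 \right)}} = 72 + 156 \frac{-74 + 23}{-2} = 72 + 156 \left(\left(-51\right) \left(- \frac{1}{2}\right)\right) = 72 + 156 \cdot \frac{51}{2} = 72 + 3978 = 4050$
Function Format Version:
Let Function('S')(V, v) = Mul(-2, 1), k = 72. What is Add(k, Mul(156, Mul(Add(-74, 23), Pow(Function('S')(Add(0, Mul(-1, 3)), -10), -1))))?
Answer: 4050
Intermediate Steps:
Function('S')(V, v) = -2
Add(k, Mul(156, Mul(Add(-74, 23), Pow(Function('S')(Add(0, Mul(-1, 3)), -10), -1)))) = Add(72, Mul(156, Mul(Add(-74, 23), Pow(-2, -1)))) = Add(72, Mul(156, Mul(-51, Rational(-1, 2)))) = Add(72, Mul(156, Rational(51, 2))) = Add(72, 3978) = 4050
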